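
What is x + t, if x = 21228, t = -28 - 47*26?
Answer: 19978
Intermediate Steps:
t = -1250 (t = -28 - 1222 = -1250)
x + t = 21228 - 1250 = 19978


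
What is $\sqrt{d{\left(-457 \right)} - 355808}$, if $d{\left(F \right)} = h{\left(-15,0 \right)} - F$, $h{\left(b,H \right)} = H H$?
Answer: $i \sqrt{355351} \approx 596.11 i$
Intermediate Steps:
$h{\left(b,H \right)} = H^{2}$
$d{\left(F \right)} = - F$ ($d{\left(F \right)} = 0^{2} - F = 0 - F = - F$)
$\sqrt{d{\left(-457 \right)} - 355808} = \sqrt{\left(-1\right) \left(-457\right) - 355808} = \sqrt{457 - 355808} = \sqrt{-355351} = i \sqrt{355351}$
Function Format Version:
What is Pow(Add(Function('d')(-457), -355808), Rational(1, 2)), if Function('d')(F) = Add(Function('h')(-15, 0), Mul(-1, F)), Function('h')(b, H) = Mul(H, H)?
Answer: Mul(I, Pow(355351, Rational(1, 2))) ≈ Mul(596.11, I)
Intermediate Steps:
Function('h')(b, H) = Pow(H, 2)
Function('d')(F) = Mul(-1, F) (Function('d')(F) = Add(Pow(0, 2), Mul(-1, F)) = Add(0, Mul(-1, F)) = Mul(-1, F))
Pow(Add(Function('d')(-457), -355808), Rational(1, 2)) = Pow(Add(Mul(-1, -457), -355808), Rational(1, 2)) = Pow(Add(457, -355808), Rational(1, 2)) = Pow(-355351, Rational(1, 2)) = Mul(I, Pow(355351, Rational(1, 2)))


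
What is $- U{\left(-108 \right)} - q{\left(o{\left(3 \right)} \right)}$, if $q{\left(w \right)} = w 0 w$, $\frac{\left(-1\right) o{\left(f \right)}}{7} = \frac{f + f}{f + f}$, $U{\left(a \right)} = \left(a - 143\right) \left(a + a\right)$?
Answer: $-54216$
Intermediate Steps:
$U{\left(a \right)} = 2 a \left(-143 + a\right)$ ($U{\left(a \right)} = \left(-143 + a\right) 2 a = 2 a \left(-143 + a\right)$)
$o{\left(f \right)} = -7$ ($o{\left(f \right)} = - 7 \frac{f + f}{f + f} = - 7 \frac{2 f}{2 f} = - 7 \cdot 2 f \frac{1}{2 f} = \left(-7\right) 1 = -7$)
$q{\left(w \right)} = 0$ ($q{\left(w \right)} = 0 w = 0$)
$- U{\left(-108 \right)} - q{\left(o{\left(3 \right)} \right)} = - 2 \left(-108\right) \left(-143 - 108\right) - 0 = - 2 \left(-108\right) \left(-251\right) + 0 = \left(-1\right) 54216 + 0 = -54216 + 0 = -54216$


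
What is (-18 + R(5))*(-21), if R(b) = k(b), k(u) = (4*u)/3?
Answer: 238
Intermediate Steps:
k(u) = 4*u/3 (k(u) = (4*u)*(⅓) = 4*u/3)
R(b) = 4*b/3
(-18 + R(5))*(-21) = (-18 + (4/3)*5)*(-21) = (-18 + 20/3)*(-21) = -34/3*(-21) = 238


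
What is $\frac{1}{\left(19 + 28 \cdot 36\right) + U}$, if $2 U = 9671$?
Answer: $\frac{2}{11725} \approx 0.00017058$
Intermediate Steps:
$U = \frac{9671}{2}$ ($U = \frac{1}{2} \cdot 9671 = \frac{9671}{2} \approx 4835.5$)
$\frac{1}{\left(19 + 28 \cdot 36\right) + U} = \frac{1}{\left(19 + 28 \cdot 36\right) + \frac{9671}{2}} = \frac{1}{\left(19 + 1008\right) + \frac{9671}{2}} = \frac{1}{1027 + \frac{9671}{2}} = \frac{1}{\frac{11725}{2}} = \frac{2}{11725}$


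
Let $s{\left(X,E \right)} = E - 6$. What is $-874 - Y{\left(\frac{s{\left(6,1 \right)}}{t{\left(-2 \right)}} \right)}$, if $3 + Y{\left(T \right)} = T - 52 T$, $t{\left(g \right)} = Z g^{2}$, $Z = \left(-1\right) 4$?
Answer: $- \frac{13681}{16} \approx -855.06$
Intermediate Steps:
$Z = -4$
$s{\left(X,E \right)} = -6 + E$ ($s{\left(X,E \right)} = E - 6 = -6 + E$)
$t{\left(g \right)} = - 4 g^{2}$
$Y{\left(T \right)} = -3 - 51 T$ ($Y{\left(T \right)} = -3 + \left(T - 52 T\right) = -3 - 51 T$)
$-874 - Y{\left(\frac{s{\left(6,1 \right)}}{t{\left(-2 \right)}} \right)} = -874 - \left(-3 - 51 \frac{-6 + 1}{\left(-4\right) \left(-2\right)^{2}}\right) = -874 - \left(-3 - 51 \left(- \frac{5}{\left(-4\right) 4}\right)\right) = -874 - \left(-3 - 51 \left(- \frac{5}{-16}\right)\right) = -874 - \left(-3 - 51 \left(\left(-5\right) \left(- \frac{1}{16}\right)\right)\right) = -874 - \left(-3 - \frac{255}{16}\right) = -874 - - \frac{303}{16} = -874 + \frac{303}{16} = - \frac{13681}{16}$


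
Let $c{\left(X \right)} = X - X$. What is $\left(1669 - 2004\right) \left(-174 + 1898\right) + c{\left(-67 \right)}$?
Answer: $-577540$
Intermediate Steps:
$c{\left(X \right)} = 0$
$\left(1669 - 2004\right) \left(-174 + 1898\right) + c{\left(-67 \right)} = \left(1669 - 2004\right) \left(-174 + 1898\right) + 0 = \left(-335\right) 1724 + 0 = -577540 + 0 = -577540$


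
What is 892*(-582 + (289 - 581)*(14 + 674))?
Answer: -179718376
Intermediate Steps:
892*(-582 + (289 - 581)*(14 + 674)) = 892*(-582 - 292*688) = 892*(-582 - 200896) = 892*(-201478) = -179718376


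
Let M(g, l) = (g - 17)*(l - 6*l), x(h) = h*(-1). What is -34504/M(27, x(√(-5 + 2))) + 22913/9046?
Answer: 22913/9046 + 17252*I*√3/75 ≈ 2.5329 + 398.42*I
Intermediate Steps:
x(h) = -h
M(g, l) = -5*l*(-17 + g) (M(g, l) = (-17 + g)*(-5*l) = -5*l*(-17 + g))
-34504/M(27, x(√(-5 + 2))) + 22913/9046 = -34504*(-1/(5*√(-5 + 2)*(17 - 1*27))) + 22913/9046 = -34504*I*√3/(15*(17 - 27)) + 22913*(1/9046) = -34504*(-I*√3/150) + 22913/9046 = -(-17252)*I*√3/75 + 22913/9046 = 17252*I*√3/75 + 22913/9046 = 22913/9046 + 17252*I*√3/75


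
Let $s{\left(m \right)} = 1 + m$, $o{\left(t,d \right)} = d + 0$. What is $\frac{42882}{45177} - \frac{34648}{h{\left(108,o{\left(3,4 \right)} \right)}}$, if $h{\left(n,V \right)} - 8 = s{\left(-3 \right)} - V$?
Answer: $- \frac{260867822}{15059} \approx -17323.0$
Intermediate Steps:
$o{\left(t,d \right)} = d$
$h{\left(n,V \right)} = 6 - V$ ($h{\left(n,V \right)} = 8 - \left(2 + V\right) = 6 - V$)
$\frac{42882}{45177} - \frac{34648}{h{\left(108,o{\left(3,4 \right)} \right)}} = \frac{42882}{45177} - \frac{34648}{6 - 4} = 42882 \cdot \frac{1}{45177} - \frac{34648}{6 - 4} = \frac{14294}{15059} - \frac{34648}{2} = \frac{14294}{15059} - 17324 = - \frac{260867822}{15059}$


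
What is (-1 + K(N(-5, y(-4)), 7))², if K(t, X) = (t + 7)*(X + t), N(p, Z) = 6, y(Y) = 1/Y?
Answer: 28224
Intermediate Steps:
y(Y) = 1/Y
K(t, X) = (7 + t)*(X + t)
(-1 + K(N(-5, y(-4)), 7))² = (-1 + (6² + 7*7 + 7*6 + 7*6))² = (-1 + (36 + 49 + 42 + 42))² = (-1 + 169)² = 168² = 28224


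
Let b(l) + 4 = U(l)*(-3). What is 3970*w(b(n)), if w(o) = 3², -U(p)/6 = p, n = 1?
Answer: 35730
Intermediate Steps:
U(p) = -6*p
b(l) = -4 + 18*l (b(l) = -4 - 6*l*(-3) = -4 + 18*l)
w(o) = 9
3970*w(b(n)) = 3970*9 = 35730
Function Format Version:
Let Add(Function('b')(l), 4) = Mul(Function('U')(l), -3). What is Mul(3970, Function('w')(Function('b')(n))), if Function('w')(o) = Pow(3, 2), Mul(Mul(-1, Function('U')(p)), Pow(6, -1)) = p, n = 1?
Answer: 35730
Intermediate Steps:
Function('U')(p) = Mul(-6, p)
Function('b')(l) = Add(-4, Mul(18, l)) (Function('b')(l) = Add(-4, Mul(Mul(-6, l), -3)) = Add(-4, Mul(18, l)))
Function('w')(o) = 9
Mul(3970, Function('w')(Function('b')(n))) = Mul(3970, 9) = 35730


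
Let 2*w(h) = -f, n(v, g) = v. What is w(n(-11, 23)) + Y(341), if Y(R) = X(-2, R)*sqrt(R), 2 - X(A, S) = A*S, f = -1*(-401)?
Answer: -401/2 + 684*sqrt(341) ≈ 12430.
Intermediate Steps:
f = 401
X(A, S) = 2 - A*S
w(h) = -401/2 (w(h) = (-1*401)/2 = (1/2)*(-401) = -401/2)
Y(R) = sqrt(R)*(2 + 2*R) (Y(R) = (2 - 1*(-2)*R)*sqrt(R) = (2 + 2*R)*sqrt(R) = sqrt(R)*(2 + 2*R))
w(n(-11, 23)) + Y(341) = -401/2 + 2*sqrt(341)*(1 + 341) = -401/2 + 2*sqrt(341)*342 = -401/2 + 684*sqrt(341)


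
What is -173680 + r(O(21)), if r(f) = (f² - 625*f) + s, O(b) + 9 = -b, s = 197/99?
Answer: -15248773/99 ≈ -1.5403e+5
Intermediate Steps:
s = 197/99 (s = 197*(1/99) = 197/99 ≈ 1.9899)
O(b) = -9 - b
r(f) = 197/99 + f² - 625*f (r(f) = (f² - 625*f) + 197/99 = 197/99 + f² - 625*f)
-173680 + r(O(21)) = -173680 + (197/99 + (-9 - 1*21)² - 625*(-9 - 1*21)) = -173680 + (197/99 + (-9 - 21)² - 625*(-9 - 21)) = -173680 + (197/99 + (-30)² - 625*(-30)) = -173680 + (197/99 + 900 + 18750) = -173680 + 1945547/99 = -15248773/99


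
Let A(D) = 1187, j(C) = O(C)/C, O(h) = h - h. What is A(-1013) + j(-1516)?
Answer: 1187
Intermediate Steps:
O(h) = 0
j(C) = 0 (j(C) = 0/C = 0)
A(-1013) + j(-1516) = 1187 + 0 = 1187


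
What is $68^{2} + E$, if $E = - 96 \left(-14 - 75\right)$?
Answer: $13168$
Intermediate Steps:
$E = 8544$ ($E = \left(-96\right) \left(-89\right) = 8544$)
$68^{2} + E = 68^{2} + 8544 = 4624 + 8544 = 13168$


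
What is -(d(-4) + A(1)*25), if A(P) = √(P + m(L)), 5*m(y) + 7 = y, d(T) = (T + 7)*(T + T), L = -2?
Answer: 24 - 10*I*√5 ≈ 24.0 - 22.361*I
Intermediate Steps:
d(T) = 2*T*(7 + T) (d(T) = (7 + T)*(2*T) = 2*T*(7 + T))
m(y) = -7/5 + y/5
A(P) = √(-9/5 + P) (A(P) = √(P + (-7/5 + (⅕)*(-2))) = √(P + (-7/5 - ⅖)) = √(P - 9/5) = √(-9/5 + P))
-(d(-4) + A(1)*25) = -(2*(-4)*(7 - 4) + (√(-45 + 25*1)/5)*25) = -(2*(-4)*3 + (√(-45 + 25)/5)*25) = -(-24 + (√(-20)/5)*25) = -(-24 + ((2*I*√5)/5)*25) = -(-24 + (2*I*√5/5)*25) = -(-24 + 10*I*√5) = 24 - 10*I*√5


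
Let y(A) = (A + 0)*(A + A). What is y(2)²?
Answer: 64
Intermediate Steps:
y(A) = 2*A² (y(A) = A*(2*A) = 2*A²)
y(2)² = (2*2²)² = (2*4)² = 8² = 64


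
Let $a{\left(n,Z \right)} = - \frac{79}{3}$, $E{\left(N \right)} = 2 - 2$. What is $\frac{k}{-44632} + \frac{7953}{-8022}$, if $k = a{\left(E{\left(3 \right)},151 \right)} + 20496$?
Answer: $- \frac{37083283}{25574136} \approx -1.45$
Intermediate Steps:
$E{\left(N \right)} = 0$ ($E{\left(N \right)} = 2 - 2 = 0$)
$a{\left(n,Z \right)} = - \frac{79}{3}$ ($a{\left(n,Z \right)} = \left(-79\right) \frac{1}{3} = - \frac{79}{3}$)
$k = \frac{61409}{3}$ ($k = - \frac{79}{3} + 20496 = \frac{61409}{3} \approx 20470.0$)
$\frac{k}{-44632} + \frac{7953}{-8022} = \frac{61409}{3 \left(-44632\right)} + \frac{7953}{-8022} = \frac{61409}{3} \left(- \frac{1}{44632}\right) + 7953 \left(- \frac{1}{8022}\right) = - \frac{61409}{133896} - \frac{2651}{2674} = - \frac{37083283}{25574136}$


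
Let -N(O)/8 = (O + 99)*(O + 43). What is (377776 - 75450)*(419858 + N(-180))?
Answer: 100094696732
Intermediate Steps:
N(O) = -8*(43 + O)*(99 + O) (N(O) = -8*(O + 99)*(O + 43) = -8*(99 + O)*(43 + O) = -8*(43 + O)*(99 + O))
(377776 - 75450)*(419858 + N(-180)) = (377776 - 75450)*(419858 + (-34056 - 1136*(-180) - 8*(-180)²)) = 302326*(419858 + (-34056 + 204480 - 8*32400)) = 302326*(419858 + (-34056 + 204480 - 259200)) = 302326*(419858 - 88776) = 302326*331082 = 100094696732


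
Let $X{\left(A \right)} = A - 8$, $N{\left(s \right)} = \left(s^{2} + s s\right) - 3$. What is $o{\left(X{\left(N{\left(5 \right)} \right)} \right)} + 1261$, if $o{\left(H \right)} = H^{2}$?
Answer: $2782$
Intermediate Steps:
$N{\left(s \right)} = -3 + 2 s^{2}$ ($N{\left(s \right)} = \left(s^{2} + s^{2}\right) - 3 = 2 s^{2} - 3 = -3 + 2 s^{2}$)
$X{\left(A \right)} = -8 + A$
$o{\left(X{\left(N{\left(5 \right)} \right)} \right)} + 1261 = \left(-8 - \left(3 - 2 \cdot 5^{2}\right)\right)^{2} + 1261 = \left(-8 + \left(-3 + 2 \cdot 25\right)\right)^{2} + 1261 = \left(-8 + \left(-3 + 50\right)\right)^{2} + 1261 = \left(-8 + 47\right)^{2} + 1261 = 39^{2} + 1261 = 1521 + 1261 = 2782$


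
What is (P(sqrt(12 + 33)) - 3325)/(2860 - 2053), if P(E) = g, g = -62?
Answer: -1129/269 ≈ -4.1970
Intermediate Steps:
P(E) = -62
(P(sqrt(12 + 33)) - 3325)/(2860 - 2053) = (-62 - 3325)/(2860 - 2053) = -3387/807 = -3387*1/807 = -1129/269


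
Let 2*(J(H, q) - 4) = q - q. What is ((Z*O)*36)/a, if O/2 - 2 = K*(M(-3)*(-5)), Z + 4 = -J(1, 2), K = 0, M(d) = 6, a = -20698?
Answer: 576/10349 ≈ 0.055658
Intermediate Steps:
J(H, q) = 4 (J(H, q) = 4 + (q - q)/2 = 4 + (½)*0 = 4 + 0 = 4)
Z = -8 (Z = -4 - 1*4 = -4 - 4 = -8)
O = 4 (O = 4 + 2*(0*(6*(-5))) = 4 + 2*(0*(-30)) = 4 + 2*0 = 4 + 0 = 4)
((Z*O)*36)/a = (-8*4*36)/(-20698) = -32*36*(-1/20698) = -1152*(-1/20698) = 576/10349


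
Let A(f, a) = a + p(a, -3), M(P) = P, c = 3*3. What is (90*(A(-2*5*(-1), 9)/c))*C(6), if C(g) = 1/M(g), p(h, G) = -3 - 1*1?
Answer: 25/3 ≈ 8.3333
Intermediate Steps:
c = 9
p(h, G) = -4 (p(h, G) = -3 - 1 = -4)
A(f, a) = -4 + a (A(f, a) = a - 4 = -4 + a)
C(g) = 1/g
(90*(A(-2*5*(-1), 9)/c))*C(6) = (90*((-4 + 9)/9))/6 = (90*(5*(⅑)))*(⅙) = (90*(5/9))*(⅙) = 50*(⅙) = 25/3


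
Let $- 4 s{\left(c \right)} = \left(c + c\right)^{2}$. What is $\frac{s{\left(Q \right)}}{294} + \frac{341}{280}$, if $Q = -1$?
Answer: $\frac{7141}{5880} \approx 1.2145$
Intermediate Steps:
$s{\left(c \right)} = - c^{2}$ ($s{\left(c \right)} = - \frac{\left(c + c\right)^{2}}{4} = - \frac{\left(2 c\right)^{2}}{4} = - \frac{4 c^{2}}{4} = - c^{2}$)
$\frac{s{\left(Q \right)}}{294} + \frac{341}{280} = \frac{\left(-1\right) \left(-1\right)^{2}}{294} + \frac{341}{280} = \left(-1\right) 1 \cdot \frac{1}{294} + 341 \cdot \frac{1}{280} = \left(-1\right) \frac{1}{294} + \frac{341}{280} = - \frac{1}{294} + \frac{341}{280} = \frac{7141}{5880}$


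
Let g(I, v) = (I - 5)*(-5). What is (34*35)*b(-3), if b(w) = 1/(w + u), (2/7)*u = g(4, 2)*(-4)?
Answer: -1190/73 ≈ -16.301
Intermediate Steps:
g(I, v) = 25 - 5*I (g(I, v) = (-5 + I)*(-5) = 25 - 5*I)
u = -70 (u = 7*((25 - 5*4)*(-4))/2 = 7*((25 - 20)*(-4))/2 = 7*(5*(-4))/2 = (7/2)*(-20) = -70)
b(w) = 1/(-70 + w) (b(w) = 1/(w - 70) = 1/(-70 + w))
(34*35)*b(-3) = (34*35)/(-70 - 3) = 1190/(-73) = 1190*(-1/73) = -1190/73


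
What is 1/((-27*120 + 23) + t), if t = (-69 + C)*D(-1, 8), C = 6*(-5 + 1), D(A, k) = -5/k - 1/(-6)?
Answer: -8/25395 ≈ -0.00031502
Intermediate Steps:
D(A, k) = 1/6 - 5/k (D(A, k) = -5/k - 1*(-1/6) = -5/k + 1/6 = 1/6 - 5/k)
C = -24 (C = 6*(-4) = -24)
t = 341/8 (t = (-69 - 24)*((1/6)*(-30 + 8)/8) = -31*(-22)/(2*8) = -93*(-11/24) = 341/8 ≈ 42.625)
1/((-27*120 + 23) + t) = 1/((-27*120 + 23) + 341/8) = 1/((-3240 + 23) + 341/8) = 1/(-3217 + 341/8) = 1/(-25395/8) = -8/25395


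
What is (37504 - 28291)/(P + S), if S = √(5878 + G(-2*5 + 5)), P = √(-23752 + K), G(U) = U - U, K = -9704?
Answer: 9213/(√5878 + 4*I*√2091) ≈ 17.958 - 42.842*I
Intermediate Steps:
G(U) = 0
P = 4*I*√2091 (P = √(-23752 - 9704) = √(-33456) = 4*I*√2091 ≈ 182.91*I)
S = √5878 (S = √(5878 + 0) = √5878 ≈ 76.668)
(37504 - 28291)/(P + S) = (37504 - 28291)/(4*I*√2091 + √5878) = 9213/(√5878 + 4*I*√2091)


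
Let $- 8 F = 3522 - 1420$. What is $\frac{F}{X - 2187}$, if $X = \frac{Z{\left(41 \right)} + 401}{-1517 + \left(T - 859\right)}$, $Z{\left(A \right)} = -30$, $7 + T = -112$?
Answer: $\frac{2622245}{21827744} \approx 0.12013$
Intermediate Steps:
$F = - \frac{1051}{4}$ ($F = - \frac{3522 - 1420}{8} = \left(- \frac{1}{8}\right) 2102 = - \frac{1051}{4} \approx -262.75$)
$T = -119$ ($T = -7 - 112 = -119$)
$X = - \frac{371}{2495}$ ($X = \frac{-30 + 401}{-1517 - 978} = \frac{371}{-1517 - 978} = \frac{371}{-2495} = 371 \left(- \frac{1}{2495}\right) = - \frac{371}{2495} \approx -0.1487$)
$\frac{F}{X - 2187} = - \frac{1051}{4 \left(- \frac{371}{2495} - 2187\right)} = - \frac{1051}{4 \left(- \frac{5456936}{2495}\right)} = \left(- \frac{1051}{4}\right) \left(- \frac{2495}{5456936}\right) = \frac{2622245}{21827744}$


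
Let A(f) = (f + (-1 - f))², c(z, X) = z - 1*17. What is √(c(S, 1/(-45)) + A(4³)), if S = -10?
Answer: I*√26 ≈ 5.099*I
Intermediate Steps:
c(z, X) = -17 + z (c(z, X) = z - 17 = -17 + z)
A(f) = 1 (A(f) = (-1)² = 1)
√(c(S, 1/(-45)) + A(4³)) = √((-17 - 10) + 1) = √(-27 + 1) = √(-26) = I*√26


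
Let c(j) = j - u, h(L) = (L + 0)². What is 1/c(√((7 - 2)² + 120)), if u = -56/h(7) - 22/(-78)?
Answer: -12831/2150296 + 74529*√145/10751480 ≈ 0.077505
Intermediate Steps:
h(L) = L²
u = -235/273 (u = -56/(7²) - 22/(-78) = -56/49 - 22*(-1/78) = -56*1/49 + 11/39 = -8/7 + 11/39 = -235/273 ≈ -0.86081)
c(j) = 235/273 + j (c(j) = j - 1*(-235/273) = j + 235/273 = 235/273 + j)
1/c(√((7 - 2)² + 120)) = 1/(235/273 + √((7 - 2)² + 120)) = 1/(235/273 + √(5² + 120)) = 1/(235/273 + √(25 + 120)) = 1/(235/273 + √145)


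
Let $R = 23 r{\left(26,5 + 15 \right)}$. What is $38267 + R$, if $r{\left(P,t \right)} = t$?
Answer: $38727$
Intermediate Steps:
$R = 460$ ($R = 23 \left(5 + 15\right) = 23 \cdot 20 = 460$)
$38267 + R = 38267 + 460 = 38727$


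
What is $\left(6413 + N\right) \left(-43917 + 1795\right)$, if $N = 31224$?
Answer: $-1585345714$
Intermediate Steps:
$\left(6413 + N\right) \left(-43917 + 1795\right) = \left(6413 + 31224\right) \left(-43917 + 1795\right) = 37637 \left(-42122\right) = -1585345714$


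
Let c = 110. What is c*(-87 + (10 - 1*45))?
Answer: -13420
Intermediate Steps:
c*(-87 + (10 - 1*45)) = 110*(-87 + (10 - 1*45)) = 110*(-87 + (10 - 45)) = 110*(-87 - 35) = 110*(-122) = -13420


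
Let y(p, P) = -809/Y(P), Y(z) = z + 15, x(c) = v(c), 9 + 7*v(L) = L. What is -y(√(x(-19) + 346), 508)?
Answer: 809/523 ≈ 1.5468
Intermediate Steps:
v(L) = -9/7 + L/7
x(c) = -9/7 + c/7
Y(z) = 15 + z
y(p, P) = -809/(15 + P)
-y(√(x(-19) + 346), 508) = -(-809)/(15 + 508) = -(-809)/523 = -1*(-809/523) = 809/523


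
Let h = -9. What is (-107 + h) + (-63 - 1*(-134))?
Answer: -45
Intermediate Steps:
(-107 + h) + (-63 - 1*(-134)) = (-107 - 9) + (-63 - 1*(-134)) = -116 + (-63 + 134) = -116 + 71 = -45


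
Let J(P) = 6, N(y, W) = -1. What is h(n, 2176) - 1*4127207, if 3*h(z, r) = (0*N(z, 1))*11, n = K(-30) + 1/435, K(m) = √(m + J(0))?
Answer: -4127207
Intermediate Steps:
K(m) = √(6 + m) (K(m) = √(m + 6) = √(6 + m))
n = 1/435 + 2*I*√6 (n = √(6 - 30) + 1/435 = √(-24) + 1/435 = 2*I*√6 + 1/435 = 1/435 + 2*I*√6 ≈ 0.0022989 + 4.899*I)
h(z, r) = 0 (h(z, r) = ((0*(-1))*11)/3 = (0*11)/3 = (⅓)*0 = 0)
h(n, 2176) - 1*4127207 = 0 - 1*4127207 = 0 - 4127207 = -4127207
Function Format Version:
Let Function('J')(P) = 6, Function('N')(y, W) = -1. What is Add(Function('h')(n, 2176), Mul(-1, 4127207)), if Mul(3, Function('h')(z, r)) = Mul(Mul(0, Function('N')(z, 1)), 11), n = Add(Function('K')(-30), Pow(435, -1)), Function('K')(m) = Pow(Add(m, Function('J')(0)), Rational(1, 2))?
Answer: -4127207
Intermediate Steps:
Function('K')(m) = Pow(Add(6, m), Rational(1, 2)) (Function('K')(m) = Pow(Add(m, 6), Rational(1, 2)) = Pow(Add(6, m), Rational(1, 2)))
n = Add(Rational(1, 435), Mul(2, I, Pow(6, Rational(1, 2)))) (n = Add(Pow(Add(6, -30), Rational(1, 2)), Pow(435, -1)) = Add(Pow(-24, Rational(1, 2)), Rational(1, 435)) = Add(Mul(2, I, Pow(6, Rational(1, 2))), Rational(1, 435)) = Add(Rational(1, 435), Mul(2, I, Pow(6, Rational(1, 2)))) ≈ Add(0.0022989, Mul(4.8990, I)))
Function('h')(z, r) = 0 (Function('h')(z, r) = Mul(Rational(1, 3), Mul(Mul(0, -1), 11)) = Mul(Rational(1, 3), Mul(0, 11)) = Mul(Rational(1, 3), 0) = 0)
Add(Function('h')(n, 2176), Mul(-1, 4127207)) = Add(0, Mul(-1, 4127207)) = Add(0, -4127207) = -4127207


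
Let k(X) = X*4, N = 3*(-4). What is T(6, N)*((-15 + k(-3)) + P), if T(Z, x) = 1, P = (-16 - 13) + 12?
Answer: -44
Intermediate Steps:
N = -12
k(X) = 4*X
P = -17 (P = -29 + 12 = -17)
T(6, N)*((-15 + k(-3)) + P) = 1*((-15 + 4*(-3)) - 17) = 1*((-15 - 12) - 17) = 1*(-27 - 17) = 1*(-44) = -44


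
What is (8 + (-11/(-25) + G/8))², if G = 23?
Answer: 5121169/40000 ≈ 128.03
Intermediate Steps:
(8 + (-11/(-25) + G/8))² = (8 + (-11/(-25) + 23/8))² = (8 + (-11*(-1/25) + 23*(⅛)))² = (8 + (11/25 + 23/8))² = (8 + 663/200)² = (2263/200)² = 5121169/40000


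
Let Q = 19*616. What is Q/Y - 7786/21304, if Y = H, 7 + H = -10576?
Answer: -8730033/5933164 ≈ -1.4714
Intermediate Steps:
Q = 11704
H = -10583 (H = -7 - 10576 = -10583)
Y = -10583
Q/Y - 7786/21304 = 11704/(-10583) - 7786/21304 = 11704*(-1/10583) - 7786*1/21304 = -616/557 - 3893/10652 = -8730033/5933164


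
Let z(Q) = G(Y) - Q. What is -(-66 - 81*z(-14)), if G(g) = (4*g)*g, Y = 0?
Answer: 1200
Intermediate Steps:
G(g) = 4*g**2
z(Q) = -Q (z(Q) = 4*0**2 - Q = 4*0 - Q = 0 - Q = -Q)
-(-66 - 81*z(-14)) = -(-66 - (-81)*(-14)) = -(-66 - 81*14) = -(-66 - 1134) = -1*(-1200) = 1200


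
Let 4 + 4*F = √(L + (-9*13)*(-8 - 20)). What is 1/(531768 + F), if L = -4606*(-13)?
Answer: 4254136/2262209106735 - 2*√63154/2262209106735 ≈ 1.8803e-6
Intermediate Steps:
L = 59878
F = -1 + √63154/4 (F = -1 + √(59878 + (-9*13)*(-8 - 20))/4 = -1 + √(59878 - 117*(-28))/4 = -1 + √(59878 + 3276)/4 = -1 + √63154/4 ≈ 61.826)
1/(531768 + F) = 1/(531768 + (-1 + √63154/4)) = 1/(531767 + √63154/4)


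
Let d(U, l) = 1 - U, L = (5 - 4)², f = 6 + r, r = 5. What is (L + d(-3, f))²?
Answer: 25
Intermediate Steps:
f = 11 (f = 6 + 5 = 11)
L = 1 (L = 1² = 1)
(L + d(-3, f))² = (1 + (1 - 1*(-3)))² = (1 + (1 + 3))² = (1 + 4)² = 5² = 25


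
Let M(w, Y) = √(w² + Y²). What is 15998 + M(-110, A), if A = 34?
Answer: 15998 + 2*√3314 ≈ 16113.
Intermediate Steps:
M(w, Y) = √(Y² + w²)
15998 + M(-110, A) = 15998 + √(34² + (-110)²) = 15998 + √(1156 + 12100) = 15998 + √13256 = 15998 + 2*√3314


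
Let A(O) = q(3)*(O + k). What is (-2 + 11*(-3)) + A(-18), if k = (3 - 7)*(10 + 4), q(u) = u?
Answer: -257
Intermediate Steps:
k = -56 (k = -4*14 = -56)
A(O) = -168 + 3*O (A(O) = 3*(O - 56) = 3*(-56 + O) = -168 + 3*O)
(-2 + 11*(-3)) + A(-18) = (-2 + 11*(-3)) + (-168 + 3*(-18)) = (-2 - 33) + (-168 - 54) = -35 - 222 = -257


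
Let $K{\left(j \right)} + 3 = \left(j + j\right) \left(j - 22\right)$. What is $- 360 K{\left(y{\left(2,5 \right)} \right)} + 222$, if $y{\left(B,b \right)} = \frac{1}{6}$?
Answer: $3922$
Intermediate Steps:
$y{\left(B,b \right)} = \frac{1}{6}$
$K{\left(j \right)} = -3 + 2 j \left(-22 + j\right)$ ($K{\left(j \right)} = -3 + \left(j + j\right) \left(j - 22\right) = -3 + 2 j \left(-22 + j\right)$)
$- 360 K{\left(y{\left(2,5 \right)} \right)} + 222 = - 360 \left(-3 - \frac{22}{3} + \frac{2}{36}\right) + 222 = - 360 \left(-3 - \frac{22}{3} + 2 \cdot \frac{1}{36}\right) + 222 = - 360 \left(-3 - \frac{22}{3} + \frac{1}{18}\right) + 222 = \left(-360\right) \left(- \frac{185}{18}\right) + 222 = 3700 + 222 = 3922$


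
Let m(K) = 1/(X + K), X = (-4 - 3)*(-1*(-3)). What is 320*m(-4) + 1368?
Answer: 6776/5 ≈ 1355.2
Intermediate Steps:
X = -21 (X = -7*3 = -21)
m(K) = 1/(-21 + K)
320*m(-4) + 1368 = 320/(-21 - 4) + 1368 = 320/(-25) + 1368 = 320*(-1/25) + 1368 = -64/5 + 1368 = 6776/5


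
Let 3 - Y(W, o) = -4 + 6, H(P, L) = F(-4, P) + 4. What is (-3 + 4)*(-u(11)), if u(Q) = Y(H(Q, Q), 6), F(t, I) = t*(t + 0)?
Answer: -1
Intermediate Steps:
F(t, I) = t² (F(t, I) = t*t = t²)
H(P, L) = 20 (H(P, L) = (-4)² + 4 = 16 + 4 = 20)
Y(W, o) = 1 (Y(W, o) = 3 - (-4 + 6) = 3 - 1*2 = 3 - 2 = 1)
u(Q) = 1
(-3 + 4)*(-u(11)) = (-3 + 4)*(-1*1) = 1*(-1) = -1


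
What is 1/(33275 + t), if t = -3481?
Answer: 1/29794 ≈ 3.3564e-5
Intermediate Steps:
1/(33275 + t) = 1/(33275 - 3481) = 1/29794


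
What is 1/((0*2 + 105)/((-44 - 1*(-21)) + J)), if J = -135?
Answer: -158/105 ≈ -1.5048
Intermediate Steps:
1/((0*2 + 105)/((-44 - 1*(-21)) + J)) = 1/((0*2 + 105)/((-44 - 1*(-21)) - 135)) = 1/((0 + 105)/((-44 + 21) - 135)) = 1/(105/(-23 - 135)) = 1/(105/(-158)) = 1/(-1/158*105) = 1/(-105/158) = -158/105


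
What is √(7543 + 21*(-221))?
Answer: √2902 ≈ 53.870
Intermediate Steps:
√(7543 + 21*(-221)) = √(7543 - 4641) = √2902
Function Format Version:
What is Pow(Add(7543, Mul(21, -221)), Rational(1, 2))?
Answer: Pow(2902, Rational(1, 2)) ≈ 53.870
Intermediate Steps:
Pow(Add(7543, Mul(21, -221)), Rational(1, 2)) = Pow(Add(7543, -4641), Rational(1, 2)) = Pow(2902, Rational(1, 2))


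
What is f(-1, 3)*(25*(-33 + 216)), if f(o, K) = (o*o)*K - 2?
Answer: 4575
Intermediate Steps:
f(o, K) = -2 + K*o² (f(o, K) = o²*K - 2 = K*o² - 2 = -2 + K*o²)
f(-1, 3)*(25*(-33 + 216)) = (-2 + 3*(-1)²)*(25*(-33 + 216)) = (-2 + 3*1)*(25*183) = (-2 + 3)*4575 = 1*4575 = 4575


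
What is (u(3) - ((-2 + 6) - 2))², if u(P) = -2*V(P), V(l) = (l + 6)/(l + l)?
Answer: 25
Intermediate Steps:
V(l) = (6 + l)/(2*l) (V(l) = (6 + l)/((2*l)) = (6 + l)*(1/(2*l)) = (6 + l)/(2*l))
u(P) = -(6 + P)/P
(u(3) - ((-2 + 6) - 2))² = ((-6 - 1*3)/3 - ((-2 + 6) - 2))² = ((-6 - 3)/3 - (4 - 2))² = ((⅓)*(-9) - 1*2)² = (-3 - 2)² = (-5)² = 25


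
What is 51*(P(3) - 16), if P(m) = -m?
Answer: -969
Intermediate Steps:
51*(P(3) - 16) = 51*(-1*3 - 16) = 51*(-3 - 16) = 51*(-19) = -969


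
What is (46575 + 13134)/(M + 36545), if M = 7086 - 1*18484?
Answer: 59709/25147 ≈ 2.3744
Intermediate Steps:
M = -11398 (M = 7086 - 18484 = -11398)
(46575 + 13134)/(M + 36545) = (46575 + 13134)/(-11398 + 36545) = 59709/25147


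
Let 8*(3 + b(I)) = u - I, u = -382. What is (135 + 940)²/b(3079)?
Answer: -1849000/697 ≈ -2652.8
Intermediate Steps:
b(I) = -203/4 - I/8 (b(I) = -3 + (-382 - I)/8 = -3 + (-191/4 - I/8) = -203/4 - I/8)
(135 + 940)²/b(3079) = (135 + 940)²/(-203/4 - ⅛*3079) = 1075²/(-203/4 - 3079/8) = 1155625/(-3485/8) = 1155625*(-8/3485) = -1849000/697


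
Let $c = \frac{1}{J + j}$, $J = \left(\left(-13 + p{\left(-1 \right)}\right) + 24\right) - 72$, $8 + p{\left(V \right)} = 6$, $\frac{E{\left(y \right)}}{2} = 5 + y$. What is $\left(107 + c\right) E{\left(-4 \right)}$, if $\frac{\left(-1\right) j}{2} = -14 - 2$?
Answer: $\frac{6632}{31} \approx 213.94$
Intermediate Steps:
$E{\left(y \right)} = 10 + 2 y$ ($E{\left(y \right)} = 2 \left(5 + y\right) = 10 + 2 y$)
$p{\left(V \right)} = -2$ ($p{\left(V \right)} = -8 + 6 = -2$)
$j = 32$ ($j = - 2 \left(-14 - 2\right) = \left(-2\right) \left(-16\right) = 32$)
$J = -63$ ($J = \left(\left(-13 - 2\right) + 24\right) - 72 = \left(-15 + 24\right) - 72 = 9 - 72 = -63$)
$c = - \frac{1}{31}$ ($c = \frac{1}{-63 + 32} = \frac{1}{-31} = - \frac{1}{31} \approx -0.032258$)
$\left(107 + c\right) E{\left(-4 \right)} = \left(107 - \frac{1}{31}\right) \left(10 + 2 \left(-4\right)\right) = \frac{3316 \left(10 - 8\right)}{31} = \frac{3316}{31} \cdot 2 = \frac{6632}{31}$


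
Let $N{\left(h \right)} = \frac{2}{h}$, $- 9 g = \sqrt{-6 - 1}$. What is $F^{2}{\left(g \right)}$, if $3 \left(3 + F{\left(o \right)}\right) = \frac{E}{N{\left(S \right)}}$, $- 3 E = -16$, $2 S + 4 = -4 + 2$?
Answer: $\frac{289}{9} \approx 32.111$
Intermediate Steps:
$S = -3$ ($S = -2 + \frac{-4 + 2}{2} = -2 + \frac{1}{2} \left(-2\right) = -2 - 1 = -3$)
$g = - \frac{i \sqrt{7}}{9}$ ($g = - \frac{\sqrt{-6 - 1}}{9} = - \frac{\sqrt{-7}}{9} = - \frac{i \sqrt{7}}{9} \approx - 0.29397 i$)
$E = \frac{16}{3}$ ($E = \left(- \frac{1}{3}\right) \left(-16\right) = \frac{16}{3} \approx 5.3333$)
$F{\left(o \right)} = - \frac{17}{3}$ ($F{\left(o \right)} = -3 + \frac{\frac{16}{3} \frac{1}{2 \frac{1}{-3}}}{3} = -3 + \frac{\frac{16}{3} \frac{1}{2 \left(- \frac{1}{3}\right)}}{3} = -3 + \frac{\frac{16}{3} \frac{1}{- \frac{2}{3}}}{3} = -3 + \frac{\frac{16}{3} \left(- \frac{3}{2}\right)}{3} = -3 + \frac{1}{3} \left(-8\right) = -3 - \frac{8}{3} = - \frac{17}{3}$)
$F^{2}{\left(g \right)} = \left(- \frac{17}{3}\right)^{2} = \frac{289}{9}$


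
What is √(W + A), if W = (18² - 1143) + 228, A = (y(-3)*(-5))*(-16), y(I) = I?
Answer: I*√831 ≈ 28.827*I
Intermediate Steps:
A = -240 (A = -3*(-5)*(-16) = 15*(-16) = -240)
W = -591 (W = (324 - 1143) + 228 = -819 + 228 = -591)
√(W + A) = √(-591 - 240) = √(-831) = I*√831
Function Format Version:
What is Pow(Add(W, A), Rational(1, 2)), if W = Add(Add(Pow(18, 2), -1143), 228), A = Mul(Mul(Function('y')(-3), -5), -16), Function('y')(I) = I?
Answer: Mul(I, Pow(831, Rational(1, 2))) ≈ Mul(28.827, I)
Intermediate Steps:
A = -240 (A = Mul(Mul(-3, -5), -16) = Mul(15, -16) = -240)
W = -591 (W = Add(Add(324, -1143), 228) = Add(-819, 228) = -591)
Pow(Add(W, A), Rational(1, 2)) = Pow(Add(-591, -240), Rational(1, 2)) = Pow(-831, Rational(1, 2)) = Mul(I, Pow(831, Rational(1, 2)))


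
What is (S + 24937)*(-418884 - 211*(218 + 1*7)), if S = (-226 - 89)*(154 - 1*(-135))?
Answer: 30825397182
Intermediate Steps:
S = -91035 (S = -315*(154 + 135) = -315*289 = -91035)
(S + 24937)*(-418884 - 211*(218 + 1*7)) = (-91035 + 24937)*(-418884 - 211*(218 + 1*7)) = -66098*(-418884 - 211*(218 + 7)) = -66098*(-418884 - 211*225) = -66098*(-418884 - 47475) = -66098*(-466359) = 30825397182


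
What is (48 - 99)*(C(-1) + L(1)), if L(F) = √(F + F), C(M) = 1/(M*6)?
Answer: 17/2 - 51*√2 ≈ -63.625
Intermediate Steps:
C(M) = 1/(6*M)
L(F) = √2*√F (L(F) = √(2*F) = √2*√F)
(48 - 99)*(C(-1) + L(1)) = (48 - 99)*((⅙)/(-1) + √2*√1) = -51*((⅙)*(-1) + √2*1) = -51*(-⅙ + √2) = 17/2 - 51*√2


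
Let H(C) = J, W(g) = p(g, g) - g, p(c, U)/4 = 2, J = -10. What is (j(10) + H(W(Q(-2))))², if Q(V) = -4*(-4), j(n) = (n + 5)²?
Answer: 46225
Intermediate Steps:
p(c, U) = 8 (p(c, U) = 4*2 = 8)
j(n) = (5 + n)²
Q(V) = 16
W(g) = 8 - g
H(C) = -10
(j(10) + H(W(Q(-2))))² = ((5 + 10)² - 10)² = (15² - 10)² = (225 - 10)² = 215² = 46225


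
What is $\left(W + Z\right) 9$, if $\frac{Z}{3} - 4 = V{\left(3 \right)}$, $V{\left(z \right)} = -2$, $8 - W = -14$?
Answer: $252$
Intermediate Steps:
$W = 22$ ($W = 8 - -14 = 8 + 14 = 22$)
$Z = 6$ ($Z = 12 + 3 \left(-2\right) = 12 - 6 = 6$)
$\left(W + Z\right) 9 = \left(22 + 6\right) 9 = 28 \cdot 9 = 252$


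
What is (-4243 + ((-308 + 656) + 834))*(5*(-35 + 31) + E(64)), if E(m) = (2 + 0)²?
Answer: 48976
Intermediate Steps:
E(m) = 4 (E(m) = 2² = 4)
(-4243 + ((-308 + 656) + 834))*(5*(-35 + 31) + E(64)) = (-4243 + ((-308 + 656) + 834))*(5*(-35 + 31) + 4) = (-4243 + (348 + 834))*(5*(-4) + 4) = (-4243 + 1182)*(-20 + 4) = -3061*(-16) = 48976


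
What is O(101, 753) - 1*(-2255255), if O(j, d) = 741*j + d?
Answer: 2330849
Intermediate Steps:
O(j, d) = d + 741*j
O(101, 753) - 1*(-2255255) = (753 + 741*101) - 1*(-2255255) = (753 + 74841) + 2255255 = 75594 + 2255255 = 2330849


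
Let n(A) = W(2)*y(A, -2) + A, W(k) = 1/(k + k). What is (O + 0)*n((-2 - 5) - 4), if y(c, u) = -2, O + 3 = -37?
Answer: 460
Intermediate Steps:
O = -40 (O = -3 - 37 = -40)
W(k) = 1/(2*k)
n(A) = -½ + A (n(A) = ((½)/2)*(-2) + A = ((½)*(½))*(-2) + A = (¼)*(-2) + A = -½ + A)
(O + 0)*n((-2 - 5) - 4) = (-40 + 0)*(-½ + ((-2 - 5) - 4)) = -40*(-½ + (-7 - 4)) = -40*(-½ - 11) = -40*(-23/2) = 460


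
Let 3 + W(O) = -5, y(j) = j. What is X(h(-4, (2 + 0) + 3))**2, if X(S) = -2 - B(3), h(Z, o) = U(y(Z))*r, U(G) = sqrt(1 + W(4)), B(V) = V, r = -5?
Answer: 25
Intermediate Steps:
W(O) = -8 (W(O) = -3 - 5 = -8)
U(G) = I*sqrt(7) (U(G) = sqrt(1 - 8) = sqrt(-7) = I*sqrt(7))
h(Z, o) = -5*I*sqrt(7) (h(Z, o) = (I*sqrt(7))*(-5) = -5*I*sqrt(7))
X(S) = -5 (X(S) = -2 - 1*3 = -2 - 3 = -5)
X(h(-4, (2 + 0) + 3))**2 = (-5)**2 = 25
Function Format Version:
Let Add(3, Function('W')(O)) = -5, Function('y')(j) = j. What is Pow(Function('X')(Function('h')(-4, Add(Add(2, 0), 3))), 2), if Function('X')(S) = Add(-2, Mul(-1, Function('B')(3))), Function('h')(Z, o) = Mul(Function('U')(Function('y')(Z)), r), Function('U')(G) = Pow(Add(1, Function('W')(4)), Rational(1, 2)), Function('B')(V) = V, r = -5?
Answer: 25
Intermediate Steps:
Function('W')(O) = -8 (Function('W')(O) = Add(-3, -5) = -8)
Function('U')(G) = Mul(I, Pow(7, Rational(1, 2))) (Function('U')(G) = Pow(Add(1, -8), Rational(1, 2)) = Pow(-7, Rational(1, 2)) = Mul(I, Pow(7, Rational(1, 2))))
Function('h')(Z, o) = Mul(-5, I, Pow(7, Rational(1, 2))) (Function('h')(Z, o) = Mul(Mul(I, Pow(7, Rational(1, 2))), -5) = Mul(-5, I, Pow(7, Rational(1, 2))))
Function('X')(S) = -5 (Function('X')(S) = Add(-2, Mul(-1, 3)) = Add(-2, -3) = -5)
Pow(Function('X')(Function('h')(-4, Add(Add(2, 0), 3))), 2) = Pow(-5, 2) = 25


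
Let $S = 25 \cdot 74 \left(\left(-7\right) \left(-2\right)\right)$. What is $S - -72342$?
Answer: $98242$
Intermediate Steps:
$S = 25900$ ($S = 1850 \cdot 14 = 25900$)
$S - -72342 = 25900 - -72342 = 25900 + 72342 = 98242$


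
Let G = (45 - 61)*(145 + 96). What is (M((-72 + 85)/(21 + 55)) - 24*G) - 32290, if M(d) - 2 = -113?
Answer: 60143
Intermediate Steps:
M(d) = -111 (M(d) = 2 - 113 = -111)
G = -3856 (G = -16*241 = -3856)
(M((-72 + 85)/(21 + 55)) - 24*G) - 32290 = (-111 - 24*(-3856)) - 32290 = (-111 + 92544) - 32290 = 92433 - 32290 = 60143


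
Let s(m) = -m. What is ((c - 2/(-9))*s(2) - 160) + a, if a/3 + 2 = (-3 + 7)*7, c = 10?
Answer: -922/9 ≈ -102.44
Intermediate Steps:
a = 78 (a = -6 + 3*((-3 + 7)*7) = -6 + 3*(4*7) = -6 + 3*28 = -6 + 84 = 78)
((c - 2/(-9))*s(2) - 160) + a = ((10 - 2/(-9))*(-1*2) - 160) + 78 = ((10 - 2*(-⅑))*(-2) - 160) + 78 = ((10 + 2/9)*(-2) - 160) + 78 = ((92/9)*(-2) - 160) + 78 = (-184/9 - 160) + 78 = -1624/9 + 78 = -922/9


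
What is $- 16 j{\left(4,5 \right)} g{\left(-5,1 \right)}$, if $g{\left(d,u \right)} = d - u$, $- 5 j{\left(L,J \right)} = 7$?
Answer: $- \frac{672}{5} \approx -134.4$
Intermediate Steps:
$j{\left(L,J \right)} = - \frac{7}{5}$ ($j{\left(L,J \right)} = \left(- \frac{1}{5}\right) 7 = - \frac{7}{5}$)
$- 16 j{\left(4,5 \right)} g{\left(-5,1 \right)} = \left(-16\right) \left(- \frac{7}{5}\right) \left(-5 - 1\right) = \frac{112 \left(-5 - 1\right)}{5} = \frac{112}{5} \left(-6\right) = - \frac{672}{5}$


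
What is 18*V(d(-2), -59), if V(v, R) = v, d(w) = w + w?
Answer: -72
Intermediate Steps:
d(w) = 2*w
18*V(d(-2), -59) = 18*(2*(-2)) = 18*(-4) = -72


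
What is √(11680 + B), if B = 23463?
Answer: √35143 ≈ 187.46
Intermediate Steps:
√(11680 + B) = √(11680 + 23463) = √35143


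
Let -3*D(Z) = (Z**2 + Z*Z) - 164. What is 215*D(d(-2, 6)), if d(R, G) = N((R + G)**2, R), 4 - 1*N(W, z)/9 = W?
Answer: -4980260/3 ≈ -1.6601e+6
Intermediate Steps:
N(W, z) = 36 - 9*W
d(R, G) = 36 - 9*(G + R)**2 (d(R, G) = 36 - 9*(R + G)**2 = 36 - 9*(G + R)**2)
D(Z) = 164/3 - 2*Z**2/3 (D(Z) = -((Z**2 + Z*Z) - 164)/3 = -((Z**2 + Z**2) - 164)/3 = -(2*Z**2 - 164)/3 = -(-164 + 2*Z**2)/3 = 164/3 - 2*Z**2/3)
215*D(d(-2, 6)) = 215*(164/3 - 2*(36 - 9*(6 - 2)**2)**2/3) = 215*(164/3 - 2*(36 - 9*4**2)**2/3) = 215*(164/3 - 2*(36 - 9*16)**2/3) = 215*(164/3 - 2*(36 - 144)**2/3) = 215*(164/3 - 2/3*(-108)**2) = 215*(164/3 - 2/3*11664) = 215*(164/3 - 7776) = 215*(-23164/3) = -4980260/3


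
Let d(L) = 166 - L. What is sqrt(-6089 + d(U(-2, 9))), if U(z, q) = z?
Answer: I*sqrt(5921) ≈ 76.948*I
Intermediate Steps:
sqrt(-6089 + d(U(-2, 9))) = sqrt(-6089 + (166 - 1*(-2))) = sqrt(-6089 + (166 + 2)) = sqrt(-6089 + 168) = sqrt(-5921) = I*sqrt(5921)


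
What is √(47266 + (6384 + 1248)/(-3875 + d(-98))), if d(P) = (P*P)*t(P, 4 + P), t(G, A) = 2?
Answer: √1234710626770/5111 ≈ 217.41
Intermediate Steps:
d(P) = 2*P² (d(P) = (P*P)*2 = P²*2 = 2*P²)
√(47266 + (6384 + 1248)/(-3875 + d(-98))) = √(47266 + (6384 + 1248)/(-3875 + 2*(-98)²)) = √(47266 + 7632/(-3875 + 2*9604)) = √(47266 + 7632/(-3875 + 19208)) = √(47266 + 7632/15333) = √(47266 + 7632*(1/15333)) = √(47266 + 2544/5111) = √(241579070/5111) = √1234710626770/5111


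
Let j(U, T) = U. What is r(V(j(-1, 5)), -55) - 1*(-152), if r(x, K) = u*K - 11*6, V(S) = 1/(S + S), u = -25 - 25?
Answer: 2836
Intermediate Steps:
u = -50
V(S) = 1/(2*S)
r(x, K) = -66 - 50*K (r(x, K) = -50*K - 11*6 = -50*K - 66 = -66 - 50*K)
r(V(j(-1, 5)), -55) - 1*(-152) = (-66 - 50*(-55)) - 1*(-152) = (-66 + 2750) + 152 = 2684 + 152 = 2836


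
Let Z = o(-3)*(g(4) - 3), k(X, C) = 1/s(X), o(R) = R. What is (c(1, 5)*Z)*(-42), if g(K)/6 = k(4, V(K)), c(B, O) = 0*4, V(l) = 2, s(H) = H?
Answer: 0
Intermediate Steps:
k(X, C) = 1/X
c(B, O) = 0
g(K) = 3/2 (g(K) = 6/4 = 6*(¼) = 3/2)
Z = 9/2 (Z = -3*(3/2 - 3) = -3*(-3/2) = 9/2 ≈ 4.5000)
(c(1, 5)*Z)*(-42) = (0*(9/2))*(-42) = 0*(-42) = 0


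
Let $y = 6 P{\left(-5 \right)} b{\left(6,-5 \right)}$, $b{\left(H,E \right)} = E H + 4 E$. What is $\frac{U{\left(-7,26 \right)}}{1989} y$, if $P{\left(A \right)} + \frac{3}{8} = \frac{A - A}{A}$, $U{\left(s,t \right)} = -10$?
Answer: $- \frac{125}{221} \approx -0.56561$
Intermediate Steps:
$P{\left(A \right)} = - \frac{3}{8}$ ($P{\left(A \right)} = - \frac{3}{8} + \frac{A - A}{A} = - \frac{3}{8} + \frac{0}{A} = - \frac{3}{8} + 0 = - \frac{3}{8}$)
$b{\left(H,E \right)} = 4 E + E H$
$y = \frac{225}{2}$ ($y = 6 \left(- \frac{3}{8}\right) \left(- 5 \left(4 + 6\right)\right) = - \frac{9 \left(\left(-5\right) 10\right)}{4} = \left(- \frac{9}{4}\right) \left(-50\right) = \frac{225}{2} \approx 112.5$)
$\frac{U{\left(-7,26 \right)}}{1989} y = - \frac{10}{1989} \cdot \frac{225}{2} = \left(-10\right) \frac{1}{1989} \cdot \frac{225}{2} = \left(- \frac{10}{1989}\right) \frac{225}{2} = - \frac{125}{221}$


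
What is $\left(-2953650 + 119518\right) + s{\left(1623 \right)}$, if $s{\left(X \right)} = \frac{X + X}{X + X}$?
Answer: $-2834131$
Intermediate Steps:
$s{\left(X \right)} = 1$ ($s{\left(X \right)} = \frac{2 X}{2 X} = 2 X \frac{1}{2 X} = 1$)
$\left(-2953650 + 119518\right) + s{\left(1623 \right)} = \left(-2953650 + 119518\right) + 1 = -2834132 + 1 = -2834131$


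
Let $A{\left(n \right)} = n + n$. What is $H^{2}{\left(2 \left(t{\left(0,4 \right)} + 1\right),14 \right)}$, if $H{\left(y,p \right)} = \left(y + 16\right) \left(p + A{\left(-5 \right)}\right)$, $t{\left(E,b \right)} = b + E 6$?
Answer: $10816$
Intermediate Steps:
$A{\left(n \right)} = 2 n$
$t{\left(E,b \right)} = b + 6 E$
$H{\left(y,p \right)} = \left(-10 + p\right) \left(16 + y\right)$ ($H{\left(y,p \right)} = \left(y + 16\right) \left(p + 2 \left(-5\right)\right) = \left(16 + y\right) \left(p - 10\right) = \left(16 + y\right) \left(-10 + p\right) = \left(-10 + p\right) \left(16 + y\right)$)
$H^{2}{\left(2 \left(t{\left(0,4 \right)} + 1\right),14 \right)} = \left(-160 - 10 \cdot 2 \left(\left(4 + 6 \cdot 0\right) + 1\right) + 16 \cdot 14 + 14 \cdot 2 \left(\left(4 + 6 \cdot 0\right) + 1\right)\right)^{2} = \left(-160 - 10 \cdot 2 \left(\left(4 + 0\right) + 1\right) + 224 + 14 \cdot 2 \left(\left(4 + 0\right) + 1\right)\right)^{2} = \left(-160 - 10 \cdot 2 \left(4 + 1\right) + 224 + 14 \cdot 2 \left(4 + 1\right)\right)^{2} = \left(-160 - 10 \cdot 2 \cdot 5 + 224 + 14 \cdot 2 \cdot 5\right)^{2} = \left(-160 - 100 + 224 + 14 \cdot 10\right)^{2} = \left(-160 - 100 + 224 + 140\right)^{2} = 104^{2} = 10816$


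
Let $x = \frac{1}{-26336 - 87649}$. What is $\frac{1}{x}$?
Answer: $-113985$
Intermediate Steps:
$x = - \frac{1}{113985}$ ($x = \frac{1}{-113985} = - \frac{1}{113985} \approx -8.7731 \cdot 10^{-6}$)
$\frac{1}{x} = \frac{1}{- \frac{1}{113985}} = -113985$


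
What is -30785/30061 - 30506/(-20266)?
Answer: 146576028/304608113 ≈ 0.48120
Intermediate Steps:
-30785/30061 - 30506/(-20266) = -30785*1/30061 - 30506*(-1/20266) = -30785/30061 + 15253/10133 = 146576028/304608113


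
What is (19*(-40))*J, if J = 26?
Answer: -19760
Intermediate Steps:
(19*(-40))*J = (19*(-40))*26 = -760*26 = -19760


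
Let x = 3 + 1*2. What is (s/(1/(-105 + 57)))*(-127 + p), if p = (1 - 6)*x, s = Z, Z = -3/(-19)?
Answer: 1152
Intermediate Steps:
Z = 3/19 (Z = -3*(-1/19) = 3/19 ≈ 0.15789)
x = 5 (x = 3 + 2 = 5)
s = 3/19 ≈ 0.15789
p = -25 (p = (1 - 6)*5 = -5*5 = -25)
(s/(1/(-105 + 57)))*(-127 + p) = (3/(19*(1/(-105 + 57))))*(-127 - 25) = (3/(19*(1/(-48))))*(-152) = (3/(19*(-1/48)))*(-152) = ((3/19)*(-48))*(-152) = -144/19*(-152) = 1152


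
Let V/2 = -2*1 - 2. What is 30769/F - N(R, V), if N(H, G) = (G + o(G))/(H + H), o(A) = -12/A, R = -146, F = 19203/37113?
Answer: 222295603403/3738184 ≈ 59466.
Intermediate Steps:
F = 6401/12371 (F = 19203*(1/37113) = 6401/12371 ≈ 0.51742)
V = -8 (V = 2*(-2*1 - 2) = 2*(-2 - 2) = 2*(-4) = -8)
N(H, G) = (G - 12/G)/(2*H) (N(H, G) = (G - 12/G)/(H + H) = (G - 12/G)/((2*H)) = (G - 12/G)*(1/(2*H)) = (G - 12/G)/(2*H))
30769/F - N(R, V) = 30769/(6401/12371) - (-12 + (-8)²)/(2*(-8)*(-146)) = 30769*(12371/6401) - (-1)*(-1)*(-12 + 64)/(2*8*146) = 380643299/6401 - (-1)*(-1)*52/(2*8*146) = 380643299/6401 - 1*13/584 = 380643299/6401 - 13/584 = 222295603403/3738184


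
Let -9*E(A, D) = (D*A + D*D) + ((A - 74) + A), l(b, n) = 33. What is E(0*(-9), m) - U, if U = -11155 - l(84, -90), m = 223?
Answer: 51037/9 ≈ 5670.8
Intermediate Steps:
U = -11188 (U = -11155 - 1*33 = -11155 - 33 = -11188)
E(A, D) = 74/9 - 2*A/9 - D²/9 - A*D/9 (E(A, D) = -((D*A + D*D) + ((A - 74) + A))/9 = -((A*D + D²) + ((-74 + A) + A))/9 = -((D² + A*D) + (-74 + 2*A))/9 = -(-74 + D² + 2*A + A*D)/9 = 74/9 - 2*A/9 - D²/9 - A*D/9)
E(0*(-9), m) - U = (74/9 - 0*(-9) - ⅑*223² - ⅑*0*(-9)*223) - 1*(-11188) = (74/9 - 2/9*0 - ⅑*49729 - ⅑*0*223) + 11188 = (74/9 + 0 - 49729/9 + 0) + 11188 = -49655/9 + 11188 = 51037/9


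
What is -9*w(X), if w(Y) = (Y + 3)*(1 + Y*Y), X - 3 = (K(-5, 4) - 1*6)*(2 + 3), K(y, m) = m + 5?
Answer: -61425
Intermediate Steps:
K(y, m) = 5 + m
X = 18 (X = 3 + ((5 + 4) - 1*6)*(2 + 3) = 3 + (9 - 6)*5 = 3 + 3*5 = 3 + 15 = 18)
w(Y) = (1 + Y**2)*(3 + Y) (w(Y) = (3 + Y)*(1 + Y**2) = (1 + Y**2)*(3 + Y))
-9*w(X) = -9*(3 + 18 + 18**3 + 3*18**2) = -9*(3 + 18 + 5832 + 3*324) = -9*(3 + 18 + 5832 + 972) = -9*6825 = -61425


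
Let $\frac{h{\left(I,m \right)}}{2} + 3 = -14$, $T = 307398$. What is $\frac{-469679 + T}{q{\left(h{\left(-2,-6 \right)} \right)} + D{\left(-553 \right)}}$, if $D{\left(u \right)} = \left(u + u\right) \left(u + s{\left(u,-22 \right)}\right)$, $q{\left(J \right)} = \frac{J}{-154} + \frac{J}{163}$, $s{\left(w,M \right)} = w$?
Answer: $- \frac{2036788831}{15352835189} \approx -0.13267$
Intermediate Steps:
$h{\left(I,m \right)} = -34$ ($h{\left(I,m \right)} = -6 + 2 \left(-14\right) = -6 - 28 = -34$)
$q{\left(J \right)} = - \frac{9 J}{25102}$ ($q{\left(J \right)} = J \left(- \frac{1}{154}\right) + J \frac{1}{163} = - \frac{J}{154} + \frac{J}{163} = - \frac{9 J}{25102}$)
$D{\left(u \right)} = 4 u^{2}$ ($D{\left(u \right)} = \left(u + u\right) \left(u + u\right) = 2 u 2 u = 4 u^{2}$)
$\frac{-469679 + T}{q{\left(h{\left(-2,-6 \right)} \right)} + D{\left(-553 \right)}} = \frac{-469679 + 307398}{\left(- \frac{9}{25102}\right) \left(-34\right) + 4 \left(-553\right)^{2}} = - \frac{162281}{\frac{153}{12551} + 4 \cdot 305809} = - \frac{162281}{\frac{153}{12551} + 1223236} = - \frac{162281}{\frac{15352835189}{12551}} = \left(-162281\right) \frac{12551}{15352835189} = - \frac{2036788831}{15352835189}$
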